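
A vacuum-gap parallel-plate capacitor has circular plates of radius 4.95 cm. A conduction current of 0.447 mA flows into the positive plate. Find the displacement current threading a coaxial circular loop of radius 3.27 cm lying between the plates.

By continuity the displacement current in the gap matches the conduction current: I_d = 4.47×10^-4 A.
Through an area πr² the displacement current is I_d·(πr²/πR²) = I_d (r/R)² = 1.95×10^-4 A.

1.95×10^-4 A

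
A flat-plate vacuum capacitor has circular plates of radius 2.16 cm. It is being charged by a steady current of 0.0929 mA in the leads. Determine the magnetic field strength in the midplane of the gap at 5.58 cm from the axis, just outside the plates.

3.33×10^-10 T

By continuity the displacement current in the gap matches the conduction current: I_d = 9.29×10^-5 A.
For r ≥ R the full I_d is enclosed: B = μ₀ I_d/(2πr) = (4π×10^-7)(9.29×10^-5)/(2π·0.0558) = 3.33×10^-10 T.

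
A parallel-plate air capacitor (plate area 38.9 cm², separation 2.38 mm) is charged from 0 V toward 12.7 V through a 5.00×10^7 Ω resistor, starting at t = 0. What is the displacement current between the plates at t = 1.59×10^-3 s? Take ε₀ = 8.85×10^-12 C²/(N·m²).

2.82×10^-8 A

C = ε₀A/d = (8.85×10^-12)(3.89×10^-3)/(2.38×10^-3) = 1.446×10^-11 F, so τ = RC = 7.230×10^-4 s.
The conduction current is I(t) = (V₀/R) e^(−t/τ), and the displacement current between the plates equals it.
t/τ = 2.199; I_d = (12.7/5.00×10^7) · e^(−2.199) = (2.540×10^-7)(0.1109) = 2.82×10^-8 A.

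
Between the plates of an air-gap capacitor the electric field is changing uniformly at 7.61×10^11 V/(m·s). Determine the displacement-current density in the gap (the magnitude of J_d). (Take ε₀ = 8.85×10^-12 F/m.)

The displacement-current density is ε₀ ∂E/∂t = (8.85×10^-12)(7.61×10^11) = 6.73 A/m².

6.73 A/m²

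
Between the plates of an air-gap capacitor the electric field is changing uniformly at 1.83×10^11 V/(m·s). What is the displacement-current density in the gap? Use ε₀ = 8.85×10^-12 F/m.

1.62 A/m²

J_d = ε₀ ∂E/∂t, so J_d = 1.62 A/m².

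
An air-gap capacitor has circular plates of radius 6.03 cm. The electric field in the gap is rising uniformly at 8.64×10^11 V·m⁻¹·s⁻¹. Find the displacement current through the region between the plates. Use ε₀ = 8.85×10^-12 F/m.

I_d = ε₀ A (dE/dt) = (8.85×10^-12)(0.01142 m²)(8.64×10^11) = 0.0873 A.

0.0873 A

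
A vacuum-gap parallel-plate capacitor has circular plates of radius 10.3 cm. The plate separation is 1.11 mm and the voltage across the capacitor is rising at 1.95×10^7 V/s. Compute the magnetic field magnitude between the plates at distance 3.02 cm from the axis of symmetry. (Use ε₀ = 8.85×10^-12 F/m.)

2.95×10^-9 T

dE/dt = (dV/dt)/d = 1.757×10^10 V/(m·s); I_d = ε₀(πR²)(dE/dt) = (8.85×10^-12)(0.03333)(1.757×10^10) = 5.183×10^-3 A.
An Ampèrian loop of radius r encloses a fraction (r/R)² of I_d. Then B·2πr = μ₀ I_d (r/R)², giving B = μ₀ I_d r/(2πR²) = 2.95×10^-9 T.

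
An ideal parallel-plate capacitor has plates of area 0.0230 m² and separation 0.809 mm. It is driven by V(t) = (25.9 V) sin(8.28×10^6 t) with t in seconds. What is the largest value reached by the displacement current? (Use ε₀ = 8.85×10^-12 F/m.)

C = ε₀A/d = (8.85×10^-12)(0.0230)/(8.09×10^-4) = 2.516×10^-10 F; ω = 8.28×10^6 rad/s.
I_d = C dV/dt, so |I_d|_max = C V₀ ω = (2.516×10^-10)(25.9)(8.28×10^6) = 0.0540 A.

0.0540 A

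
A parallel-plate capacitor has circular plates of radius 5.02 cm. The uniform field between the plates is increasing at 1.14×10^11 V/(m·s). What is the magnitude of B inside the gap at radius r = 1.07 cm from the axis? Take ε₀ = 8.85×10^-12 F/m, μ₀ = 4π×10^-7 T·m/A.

Total displacement current: I_d = ε₀(πR²)(dE/dt) = (8.85×10^-12)(7.917×10^-3)(1.14×10^11) = 7.987×10^-3 A.
For r < R the Ampère–Maxwell law gives B(2πr) = μ₀ I_d (r²/R²), so B = μ₀ I_d r/(2πR²) = (4π×10^-7)(7.987×10^-3)(0.0107)/(2π·0.0502²) = 6.78×10^-9 T.

6.78×10^-9 T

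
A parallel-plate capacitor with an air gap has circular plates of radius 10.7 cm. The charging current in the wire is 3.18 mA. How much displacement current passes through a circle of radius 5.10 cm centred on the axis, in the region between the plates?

No conduction current crosses the gap, so I_d there equals the 3.18×10^-3 A in the leads.
Since J_d is uniform, the enclosed fraction is (r/R)² = 0.2272, giving I_d,enc = 7.22×10^-4 A.

7.22×10^-4 A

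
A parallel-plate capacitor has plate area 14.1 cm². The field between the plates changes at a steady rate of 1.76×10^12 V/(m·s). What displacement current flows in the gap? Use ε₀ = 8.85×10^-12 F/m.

I_d = ε₀ A (dE/dt) = (8.85×10^-12)(1.41×10^-3 m²)(1.76×10^12) = 0.0220 A.

0.0220 A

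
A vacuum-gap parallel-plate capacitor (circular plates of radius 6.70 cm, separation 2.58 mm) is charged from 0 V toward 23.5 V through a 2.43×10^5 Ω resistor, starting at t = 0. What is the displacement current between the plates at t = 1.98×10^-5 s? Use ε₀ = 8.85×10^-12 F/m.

1.79×10^-5 A

C = ε₀A/d = (8.85×10^-12)(0.01410)/(2.58×10^-3) = 4.837×10^-11 F and τ = RC = 1.175×10^-5 s. I_d in the gap equals the RC charging current.
I_d(t) = (V₀/R) e^(−t/τ) = 9.671×10^-5 · e^(−1.685) = 1.79×10^-5 A.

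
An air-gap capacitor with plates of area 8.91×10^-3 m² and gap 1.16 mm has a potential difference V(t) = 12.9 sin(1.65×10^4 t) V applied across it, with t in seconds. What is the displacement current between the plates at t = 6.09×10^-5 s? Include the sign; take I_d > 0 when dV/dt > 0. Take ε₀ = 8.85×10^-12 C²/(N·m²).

7.76×10^-6 A

dV/dt = (12.9)(1.65×10^4)·cos(1.00485) = 1.141×10^5 V/s.
I_d = C dV/dt with C = ε₀A/d = (8.85×10^-12)(8.91×10^-3)/(1.16×10^-3) = 6.798×10^-11 F, so I_d = (6.798×10^-11)(1.141×10^5) = 7.76×10^-6 A.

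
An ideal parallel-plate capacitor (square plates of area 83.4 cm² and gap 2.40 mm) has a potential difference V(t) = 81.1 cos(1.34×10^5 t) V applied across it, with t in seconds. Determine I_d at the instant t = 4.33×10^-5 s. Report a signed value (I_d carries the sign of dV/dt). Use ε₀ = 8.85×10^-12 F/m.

dV/dt = (81.1)(1.34×10^5)·−sin(5.8022) = 5.028×10^6 V/s.
I_d = C dV/dt with C = ε₀A/d = (8.85×10^-12)(8.34×10^-3)/(2.40×10^-3) = 3.075×10^-11 F, so I_d = (3.075×10^-11)(5.028×10^6) = 1.55×10^-4 A.

1.55×10^-4 A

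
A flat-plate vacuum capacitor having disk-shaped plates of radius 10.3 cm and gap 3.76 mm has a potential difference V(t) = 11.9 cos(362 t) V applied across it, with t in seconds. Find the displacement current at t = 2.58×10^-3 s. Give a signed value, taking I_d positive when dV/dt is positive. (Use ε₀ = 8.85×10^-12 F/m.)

-2.72×10^-7 A

dE/dt = (V₀ω/d)·−sin(ωt) with ωt = 0.93396 rad: (11.9)(362)(-0.8040)/(3.76×10^-3) = -9.211×10^5 V/(m·s).
I_d = ε₀ A dE/dt = (8.85×10^-12)(0.03333)(-9.211×10^5) = -2.72×10^-7 A.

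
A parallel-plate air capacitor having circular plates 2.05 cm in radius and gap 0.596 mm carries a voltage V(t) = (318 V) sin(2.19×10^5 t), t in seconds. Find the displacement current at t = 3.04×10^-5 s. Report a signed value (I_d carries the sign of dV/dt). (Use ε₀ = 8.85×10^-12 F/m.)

C = ε₀A/d = (8.85×10^-12)(1.320×10^-3)/(5.96×10^-4) = 1.960×10^-11 F. dV/dt = V₀ω·cos(ωt); at ωt = 6.6576 rad this factor is 0.9307.
I_d = C dV/dt = (1.960×10^-11)(318)(2.19×10^5)(0.9307) = 1.27×10^-3 A.

1.27×10^-3 A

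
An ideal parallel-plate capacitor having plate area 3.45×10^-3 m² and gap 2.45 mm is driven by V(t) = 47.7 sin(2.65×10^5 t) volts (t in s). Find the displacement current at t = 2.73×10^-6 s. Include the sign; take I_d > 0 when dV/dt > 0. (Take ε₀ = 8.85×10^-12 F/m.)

1.18×10^-4 A

dV/dt = (47.7)(2.65×10^5)·cos(0.72345) = 9.474×10^6 V/s.
I_d = C dV/dt with C = ε₀A/d = (8.85×10^-12)(3.45×10^-3)/(2.45×10^-3) = 1.246×10^-11 F, so I_d = (1.246×10^-11)(9.474×10^6) = 1.18×10^-4 A.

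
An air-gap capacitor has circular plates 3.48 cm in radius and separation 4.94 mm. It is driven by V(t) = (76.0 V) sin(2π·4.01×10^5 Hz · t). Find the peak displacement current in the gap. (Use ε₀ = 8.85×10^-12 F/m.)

1.31×10^-3 A

The displacement current equals the conduction current C dV/dt, which peaks at C V₀ ω.
With C = ε₀A/d = (8.85×10^-12)(3.805×10^-3)/(4.94×10^-3) = 6.817×10^-12 F and ω = 2πf = 2.520×10^6 rad/s, I_d,max = (6.817×10^-12)(76.0)(2.520×10^6) = 1.31×10^-3 A.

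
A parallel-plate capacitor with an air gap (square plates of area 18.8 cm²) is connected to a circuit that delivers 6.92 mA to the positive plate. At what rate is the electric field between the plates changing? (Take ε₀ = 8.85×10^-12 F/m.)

4.16×10^11 V/(m·s)

By continuity, I_d in the gap equals the 6.92 mA flowing in the wire.
Since I_d = ε₀ A dE/dt, dE/dt = I_d/(ε₀A) = (6.92×10^-3)/((8.85×10^-12)(1.88×10^-3)) = 4.16×10^11 V/(m·s).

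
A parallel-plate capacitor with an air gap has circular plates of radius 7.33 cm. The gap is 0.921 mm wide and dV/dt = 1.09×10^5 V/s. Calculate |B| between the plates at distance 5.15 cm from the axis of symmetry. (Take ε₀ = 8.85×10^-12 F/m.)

With E = V/d, dE/dt = 1.183×10^8 V/(m·s) and πR² = 0.01688 m², giving I_d = ε₀ πR² dE/dt = 1.767×10^-5 A.
For r < R the Ampère–Maxwell law gives B(2πr) = μ₀ I_d (r²/R²), so B = μ₀ I_d r/(2πR²) = (4π×10^-7)(1.767×10^-5)(0.0515)/(2π·0.0733²) = 3.39×10^-11 T.

3.39×10^-11 T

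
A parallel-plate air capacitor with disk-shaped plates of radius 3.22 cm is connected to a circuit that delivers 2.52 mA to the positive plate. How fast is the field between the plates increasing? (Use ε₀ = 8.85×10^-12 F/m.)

8.74×10^10 V/(m·s)

By continuity, I_d in the gap equals the 2.52 mA flowing in the wire.
Then dE/dt = I_d/(ε₀A) = 8.74×10^10 V/(m·s).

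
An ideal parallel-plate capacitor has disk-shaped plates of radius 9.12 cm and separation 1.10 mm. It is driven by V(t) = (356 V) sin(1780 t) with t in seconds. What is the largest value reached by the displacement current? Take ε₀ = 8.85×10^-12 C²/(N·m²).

1.33×10^-4 A

C = ε₀A/d = (8.85×10^-12)(0.02613)/(1.10×10^-3) = 2.102×10^-10 F; ω = 1780 rad/s.
I_d = C dV/dt, so |I_d|_max = C V₀ ω = (2.102×10^-10)(356)(1780) = 1.33×10^-4 A.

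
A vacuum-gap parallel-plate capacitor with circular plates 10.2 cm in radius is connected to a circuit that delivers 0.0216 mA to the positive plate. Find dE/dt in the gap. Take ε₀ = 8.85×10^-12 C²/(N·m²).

Charge continuity gives I_d = I = 2.16×10^-5 A between the plates.
Since I_d = ε₀ A dE/dt, dE/dt = I_d/(ε₀A) = (2.16×10^-5)/((8.85×10^-12)(0.03269)) = 7.47×10^7 V/(m·s).

7.47×10^7 V/(m·s)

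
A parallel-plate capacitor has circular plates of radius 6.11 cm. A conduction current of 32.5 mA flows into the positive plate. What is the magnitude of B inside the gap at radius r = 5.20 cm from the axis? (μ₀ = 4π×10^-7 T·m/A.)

No conduction current crosses the gap, so I_d there equals the 0.0325 A in the leads.
∮B·dl = μ₀ I_d,enc with I_d,enc = I_d r²/R² = 0.02354 A; so B = μ₀ I_d,enc/(2πr) = 9.05×10^-8 T.

9.05×10^-8 T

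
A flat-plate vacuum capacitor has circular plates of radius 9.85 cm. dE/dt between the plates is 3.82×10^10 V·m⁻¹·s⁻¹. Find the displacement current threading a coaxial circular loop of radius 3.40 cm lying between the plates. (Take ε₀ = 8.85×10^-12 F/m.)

1.23×10^-3 A

I_d = ε₀ dΦ_E/dt = ε₀ πR² (dE/dt) = (8.85×10^-12)(0.03048)(3.82×10^10) = 0.01030 A through the full plate area.
Through an area πr² the displacement current is I_d·(πr²/πR²) = I_d (r/R)² = 1.23×10^-3 A.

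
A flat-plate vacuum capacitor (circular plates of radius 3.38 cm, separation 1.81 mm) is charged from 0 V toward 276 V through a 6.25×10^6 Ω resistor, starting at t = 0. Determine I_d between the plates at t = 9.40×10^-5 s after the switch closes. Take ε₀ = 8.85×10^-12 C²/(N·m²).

1.87×10^-5 A

With C = ε₀A/d = (8.85×10^-12)(3.589×10^-3)/(1.81×10^-3) = 1.755×10^-11 F, the time constant is τ = RC = 1.097×10^-4 s, so t/τ = 0.8569 and e^(−t/τ) = 0.4245.
I_d = I_cond = (V₀/R) e^(−t/τ) = (4.416×10^-5)(0.4245) = 1.87×10^-5 A.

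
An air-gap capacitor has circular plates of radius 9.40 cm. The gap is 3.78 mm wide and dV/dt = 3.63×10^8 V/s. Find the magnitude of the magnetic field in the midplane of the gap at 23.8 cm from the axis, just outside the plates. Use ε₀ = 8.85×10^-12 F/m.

1.98×10^-8 T

I_d = C dV/dt with C = ε₀πR²/d = 6.499×10^-11 F, so I_d = (6.499×10^-11)(3.63×10^8) = 0.02359 A.
Outside the plates the loop encloses all of I_d, so B·2πr = μ₀ I_d and B = 1.98×10^-8 T.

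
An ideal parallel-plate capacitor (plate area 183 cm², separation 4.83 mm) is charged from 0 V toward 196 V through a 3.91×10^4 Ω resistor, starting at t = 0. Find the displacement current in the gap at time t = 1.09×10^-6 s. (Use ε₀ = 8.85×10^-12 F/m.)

With C = ε₀A/d = (8.85×10^-12)(0.0183)/(4.83×10^-3) = 3.353×10^-11 F, the time constant is τ = RC = 1.311×10^-6 s, so t/τ = 0.8314 and e^(−t/τ) = 0.4354.
I_d = I_cond = (V₀/R) e^(−t/τ) = (5.013×10^-3)(0.4354) = 2.18×10^-3 A.

2.18×10^-3 A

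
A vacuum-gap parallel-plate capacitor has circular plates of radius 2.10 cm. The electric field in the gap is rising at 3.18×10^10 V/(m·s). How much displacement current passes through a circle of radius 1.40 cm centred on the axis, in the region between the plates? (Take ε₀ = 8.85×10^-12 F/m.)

I_d = ε₀ dΦ_E/dt = ε₀ πR² (dE/dt) = (8.85×10^-12)(1.385×10^-3)(3.18×10^10) = 3.898×10^-4 A through the full plate area.
Through an area πr² the displacement current is I_d·(πr²/πR²) = I_d (r/R)² = 1.73×10^-4 A.

1.73×10^-4 A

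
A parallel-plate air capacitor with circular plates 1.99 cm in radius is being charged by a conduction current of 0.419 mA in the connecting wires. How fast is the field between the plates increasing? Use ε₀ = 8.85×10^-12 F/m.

3.81×10^10 V/(m·s)

By continuity, I_d in the gap equals the 0.419 mA flowing in the wire.
Inverting I_d = ε₀ A dE/dt gives dE/dt = 4.19×10^-4 / (8.85×10^-12 · 1.244×10^-3) = 3.81×10^10 V/(m·s).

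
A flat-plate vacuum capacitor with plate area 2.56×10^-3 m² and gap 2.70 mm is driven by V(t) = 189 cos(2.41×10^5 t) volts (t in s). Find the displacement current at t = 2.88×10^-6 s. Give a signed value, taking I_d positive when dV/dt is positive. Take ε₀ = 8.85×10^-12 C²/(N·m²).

-2.44×10^-4 A

dE/dt = (V₀ω/d)·−sin(ωt) with ωt = 0.69408 rad: (189)(2.41×10^5)(-0.6397)/(2.70×10^-3) = -1.079×10^10 V/(m·s).
I_d = ε₀ A dE/dt = (8.85×10^-12)(2.56×10^-3)(-1.079×10^10) = -2.44×10^-4 A.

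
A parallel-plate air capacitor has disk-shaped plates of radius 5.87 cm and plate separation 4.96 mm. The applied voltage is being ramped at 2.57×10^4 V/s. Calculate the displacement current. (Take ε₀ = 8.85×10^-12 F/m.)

C = ε₀A/d = (8.85×10^-12)(0.01082)/(4.96×10^-3) = 1.931×10^-11 F.
I_d = C dV/dt = (1.931×10^-11)(2.57×10^4) = 4.96×10^-7 A.

4.96×10^-7 A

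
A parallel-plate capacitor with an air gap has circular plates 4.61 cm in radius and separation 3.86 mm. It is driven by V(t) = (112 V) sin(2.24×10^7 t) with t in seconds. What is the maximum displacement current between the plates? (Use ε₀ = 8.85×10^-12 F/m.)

0.0384 A

C = ε₀A/d = (8.85×10^-12)(6.677×10^-3)/(3.86×10^-3) = 1.531×10^-11 F; ω = 2.24×10^7 rad/s.
I_d = C dV/dt, so |I_d|_max = C V₀ ω = (1.531×10^-11)(112)(2.24×10^7) = 0.0384 A.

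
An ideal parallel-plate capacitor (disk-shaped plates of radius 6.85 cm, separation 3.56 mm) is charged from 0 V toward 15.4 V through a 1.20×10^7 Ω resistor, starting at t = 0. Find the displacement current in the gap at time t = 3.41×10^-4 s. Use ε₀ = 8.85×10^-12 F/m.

C = ε₀A/d = (8.85×10^-12)(0.01474)/(3.56×10^-3) = 3.664×10^-11 F and τ = RC = 4.397×10^-4 s. I_d in the gap equals the RC charging current.
I_d(t) = (V₀/R) e^(−t/τ) = 1.283×10^-6 · e^(−0.7755) = 5.91×10^-7 A.

5.91×10^-7 A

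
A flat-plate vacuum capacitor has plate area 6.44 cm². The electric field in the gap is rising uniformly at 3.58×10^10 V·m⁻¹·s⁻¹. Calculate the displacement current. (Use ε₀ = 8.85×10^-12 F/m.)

2.04×10^-4 A

The displacement current is ε₀ times dΦ_E/dt = ε₀ A dE/dt = (8.85×10^-12)(6.44×10^-4)(3.58×10^10) = 2.04×10^-4 A.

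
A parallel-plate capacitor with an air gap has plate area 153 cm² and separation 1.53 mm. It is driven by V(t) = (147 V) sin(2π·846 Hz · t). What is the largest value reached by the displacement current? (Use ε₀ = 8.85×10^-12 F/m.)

6.92×10^-5 A

The displacement current equals the conduction current C dV/dt, which peaks at C V₀ ω.
With C = ε₀A/d = (8.85×10^-12)(0.0153)/(1.53×10^-3) = 8.850×10^-11 F and ω = 2πf = 5316 rad/s, I_d,max = (8.850×10^-11)(147)(5316) = 6.92×10^-5 A.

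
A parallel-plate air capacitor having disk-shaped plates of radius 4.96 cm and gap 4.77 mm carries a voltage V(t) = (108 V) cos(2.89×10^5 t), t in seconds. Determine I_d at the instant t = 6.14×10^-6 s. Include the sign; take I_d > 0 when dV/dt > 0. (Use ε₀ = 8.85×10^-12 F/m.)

dE/dt = (V₀ω/d)·−sin(ωt) with ωt = 1.77446 rad: (108)(2.89×10^5)(-0.9793)/(4.77×10^-3) = -6.408×10^9 V/(m·s).
I_d = ε₀ A dE/dt = (8.85×10^-12)(7.729×10^-3)(-6.408×10^9) = -4.38×10^-4 A.

-4.38×10^-4 A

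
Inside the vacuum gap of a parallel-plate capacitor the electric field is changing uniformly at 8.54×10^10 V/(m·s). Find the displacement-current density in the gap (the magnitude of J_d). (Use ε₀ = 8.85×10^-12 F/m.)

0.756 A/m²

The displacement-current density is ε₀ ∂E/∂t = (8.85×10^-12)(8.54×10^10) = 0.756 A/m².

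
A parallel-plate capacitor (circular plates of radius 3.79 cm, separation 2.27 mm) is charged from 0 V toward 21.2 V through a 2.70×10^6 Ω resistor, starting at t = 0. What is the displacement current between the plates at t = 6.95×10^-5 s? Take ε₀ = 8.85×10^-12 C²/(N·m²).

C = ε₀A/d = (8.85×10^-12)(4.513×10^-3)/(2.27×10^-3) = 1.759×10^-11 F and τ = RC = 4.749×10^-5 s. I_d in the gap equals the RC charging current.
I_d(t) = (V₀/R) e^(−t/τ) = 7.852×10^-6 · e^(−1.463) = 1.82×10^-6 A.

1.82×10^-6 A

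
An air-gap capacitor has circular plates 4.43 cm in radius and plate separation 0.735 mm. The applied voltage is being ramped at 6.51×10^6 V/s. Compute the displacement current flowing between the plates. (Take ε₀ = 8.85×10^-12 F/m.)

4.83×10^-4 A

E = V/d so dE/dt = (dV/dt)/d = 8.857×10^9 V/(m·s), and I_d = ε₀ A dE/dt = (8.85×10^-12)(6.165×10^-3)(8.857×10^9) = 4.83×10^-4 A.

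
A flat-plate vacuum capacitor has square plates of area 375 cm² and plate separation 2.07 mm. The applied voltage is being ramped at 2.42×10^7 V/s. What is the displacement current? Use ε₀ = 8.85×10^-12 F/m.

The displacement current equals the charging current C dV/dt. With C = ε₀A/d = (8.85×10^-12)(0.0375)/(2.07×10^-3) = 1.603×10^-10 F, I_d = (1.603×10^-10)(2.42×10^7) = 3.88×10^-3 A.

3.88×10^-3 A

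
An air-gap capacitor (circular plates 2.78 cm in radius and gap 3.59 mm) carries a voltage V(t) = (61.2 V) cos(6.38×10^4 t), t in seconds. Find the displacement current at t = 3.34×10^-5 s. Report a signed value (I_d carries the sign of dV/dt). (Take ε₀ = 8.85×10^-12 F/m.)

dE/dt = (V₀ω/d)·−sin(ωt) with ωt = 2.13092 rad: (61.2)(6.38×10^4)(-0.8472)/(3.59×10^-3) = -9.214×10^8 V/(m·s).
I_d = ε₀ A dE/dt = (8.85×10^-12)(2.428×10^-3)(-9.214×10^8) = -1.98×10^-5 A.

-1.98×10^-5 A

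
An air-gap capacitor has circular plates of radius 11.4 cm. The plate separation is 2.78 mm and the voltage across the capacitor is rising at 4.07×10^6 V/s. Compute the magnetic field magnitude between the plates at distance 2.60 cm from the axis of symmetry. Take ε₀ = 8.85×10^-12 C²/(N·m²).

I_d = C dV/dt with C = ε₀πR²/d = 1.300×10^-10 F, so I_d = (1.300×10^-10)(4.07×10^6) = 5.291×10^-4 A.
For r < R the Ampère–Maxwell law gives B(2πr) = μ₀ I_d (r²/R²), so B = μ₀ I_d r/(2πR²) = (4π×10^-7)(5.291×10^-4)(0.0260)/(2π·0.114²) = 2.12×10^-10 T.

2.12×10^-10 T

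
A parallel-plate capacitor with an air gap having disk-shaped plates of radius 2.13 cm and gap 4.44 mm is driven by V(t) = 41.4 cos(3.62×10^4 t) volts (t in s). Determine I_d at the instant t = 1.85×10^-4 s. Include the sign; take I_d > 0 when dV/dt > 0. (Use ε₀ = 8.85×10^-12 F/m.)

dV/dt = (41.4)(3.62×10^4)·−sin(6.697) = -6.026×10^5 V/s.
I_d = C dV/dt with C = ε₀A/d = (8.85×10^-12)(1.425×10^-3)/(4.44×10^-3) = 2.840×10^-12 F, so I_d = (2.840×10^-12)(-6.026×10^5) = -1.71×10^-6 A.

-1.71×10^-6 A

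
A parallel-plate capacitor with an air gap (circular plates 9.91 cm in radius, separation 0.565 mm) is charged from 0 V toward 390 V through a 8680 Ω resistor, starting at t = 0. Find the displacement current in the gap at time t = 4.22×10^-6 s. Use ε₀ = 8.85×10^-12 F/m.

0.0164 A

C = ε₀A/d = (8.85×10^-12)(0.03085)/(5.65×10^-4) = 4.832×10^-10 F, so τ = RC = 4.194×10^-6 s.
The conduction current is I(t) = (V₀/R) e^(−t/τ), and the displacement current between the plates equals it.
t/τ = 1.006; I_d = (390/8680) · e^(−1.006) = (0.04493)(0.3657) = 0.0164 A.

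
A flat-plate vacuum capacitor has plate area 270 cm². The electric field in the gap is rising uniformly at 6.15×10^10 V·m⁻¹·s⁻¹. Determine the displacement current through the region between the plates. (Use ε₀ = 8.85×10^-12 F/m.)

0.0147 A

I_d = ε₀ A (dE/dt) = (8.85×10^-12)(0.0270 m²)(6.15×10^10) = 0.0147 A.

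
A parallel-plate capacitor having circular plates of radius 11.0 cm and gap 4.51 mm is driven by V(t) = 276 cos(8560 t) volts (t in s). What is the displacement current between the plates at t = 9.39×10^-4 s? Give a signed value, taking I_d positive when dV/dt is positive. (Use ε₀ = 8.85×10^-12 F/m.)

-1.73×10^-4 A

dE/dt = (V₀ω/d)·−sin(ωt) with ωt = 8.03784 rad: (276)(8560)(-0.9831)/(4.51×10^-3) = -5.150×10^8 V/(m·s).
I_d = ε₀ A dE/dt = (8.85×10^-12)(0.03801)(-5.150×10^8) = -1.73×10^-4 A.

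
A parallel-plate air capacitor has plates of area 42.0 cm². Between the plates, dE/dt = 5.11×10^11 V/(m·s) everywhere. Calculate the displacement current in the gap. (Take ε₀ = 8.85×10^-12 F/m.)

With a uniform field, Φ_E = EA, so I_d = ε₀ A dE/dt = 0.0190 A.

0.0190 A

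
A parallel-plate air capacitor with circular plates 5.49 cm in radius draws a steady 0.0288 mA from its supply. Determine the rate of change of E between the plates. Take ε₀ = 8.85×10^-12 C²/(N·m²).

3.44×10^8 V/(m·s)

The displacement current between the plates equals the conduction current, I_d = 0.0288 mA.
Then dE/dt = I_d/(ε₀A) = 3.44×10^8 V/(m·s).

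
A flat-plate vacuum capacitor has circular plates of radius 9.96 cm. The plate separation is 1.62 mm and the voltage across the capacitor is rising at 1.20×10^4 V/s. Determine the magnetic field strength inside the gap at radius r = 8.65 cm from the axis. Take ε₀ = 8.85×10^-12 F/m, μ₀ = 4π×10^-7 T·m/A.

3.56×10^-12 T

dE/dt = (dV/dt)/d = 7.407×10^6 V/(m·s); I_d = ε₀(πR²)(dE/dt) = (8.85×10^-12)(0.03117)(7.407×10^6) = 2.043×10^-6 A.
An Ampèrian loop of radius r encloses a fraction (r/R)² of I_d. Then B·2πr = μ₀ I_d (r/R)², giving B = μ₀ I_d r/(2πR²) = 3.56×10^-12 T.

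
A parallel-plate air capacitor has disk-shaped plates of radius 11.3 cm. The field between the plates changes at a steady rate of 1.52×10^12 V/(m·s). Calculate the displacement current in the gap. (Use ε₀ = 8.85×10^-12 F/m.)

0.540 A

With a uniform field, Φ_E = EA, so I_d = ε₀ A dE/dt = 0.540 A.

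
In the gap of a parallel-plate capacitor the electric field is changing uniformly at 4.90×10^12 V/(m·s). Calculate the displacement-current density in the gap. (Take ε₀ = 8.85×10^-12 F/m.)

43.4 A/m²

The displacement-current density is ε₀ ∂E/∂t = (8.85×10^-12)(4.90×10^12) = 43.4 A/m².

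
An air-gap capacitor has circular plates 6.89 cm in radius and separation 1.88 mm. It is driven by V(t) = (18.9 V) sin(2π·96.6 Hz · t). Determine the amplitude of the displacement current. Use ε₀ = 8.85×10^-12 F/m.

8.05×10^-7 A

(dE/dt)_max = V₀ω/d = 6.102×10^6 V/(m·s); ω = 2πf = 607.0 rad/s.
I_d,max = ε₀ A (dE/dt)_max = (8.85×10^-12)(0.01491)(6.102×10^6) = 8.05×10^-7 A.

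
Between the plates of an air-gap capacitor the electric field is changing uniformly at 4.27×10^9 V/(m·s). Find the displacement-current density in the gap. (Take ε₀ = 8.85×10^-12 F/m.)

0.0378 A/m²

J_d = ε₀ dE/dt = (8.85×10^-12)(4.27×10^9) = 0.0378 A/m².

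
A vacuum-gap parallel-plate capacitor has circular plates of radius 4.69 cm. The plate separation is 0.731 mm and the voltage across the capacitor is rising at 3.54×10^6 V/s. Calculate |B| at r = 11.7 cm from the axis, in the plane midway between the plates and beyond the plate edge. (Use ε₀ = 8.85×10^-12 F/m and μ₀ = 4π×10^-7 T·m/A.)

dE/dt = (dV/dt)/d = 4.843×10^9 V/(m·s); I_d = ε₀(πR²)(dE/dt) = (8.85×10^-12)(6.910×10^-3)(4.843×10^9) = 2.962×10^-4 A.
Outside the plates the loop encloses all of I_d, so B·2πr = μ₀ I_d and B = 5.06×10^-10 T.

5.06×10^-10 T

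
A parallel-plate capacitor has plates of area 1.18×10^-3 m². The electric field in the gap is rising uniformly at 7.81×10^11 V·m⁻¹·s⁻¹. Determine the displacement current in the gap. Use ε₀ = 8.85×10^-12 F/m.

The displacement current is ε₀ times dΦ_E/dt = ε₀ A dE/dt = (8.85×10^-12)(1.18×10^-3)(7.81×10^11) = 8.16×10^-3 A.

8.16×10^-3 A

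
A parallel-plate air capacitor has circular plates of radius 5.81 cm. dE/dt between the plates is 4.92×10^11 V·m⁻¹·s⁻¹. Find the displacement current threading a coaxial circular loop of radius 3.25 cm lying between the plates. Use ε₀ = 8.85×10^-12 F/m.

Through the whole plate area (πR² = 0.01060 m²), I_d = ε₀ πR² dE/dt = 0.04615 A.
The field is uniform, so I_d,enc = I_d (r/R)² = (0.04615)(3.25/5.81)² = 0.0144 A.

0.0144 A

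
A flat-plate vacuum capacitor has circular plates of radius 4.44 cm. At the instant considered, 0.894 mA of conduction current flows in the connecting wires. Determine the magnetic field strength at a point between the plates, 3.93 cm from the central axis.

Between the plates the displacement current equals the wire current: I_d = 0.894 mA = 8.94×10^-4 A.
∮B·dl = μ₀ I_d,enc with I_d,enc = I_d r²/R² = 7.004×10^-4 A; so B = μ₀ I_d,enc/(2πr) = 3.56×10^-9 T.

3.56×10^-9 T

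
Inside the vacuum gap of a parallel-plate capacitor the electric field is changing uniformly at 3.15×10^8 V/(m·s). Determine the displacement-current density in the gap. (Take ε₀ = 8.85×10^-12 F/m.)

2.79×10^-3 A/m²

J_d = ε₀ dE/dt = (8.85×10^-12)(3.15×10^8) = 2.79×10^-3 A/m².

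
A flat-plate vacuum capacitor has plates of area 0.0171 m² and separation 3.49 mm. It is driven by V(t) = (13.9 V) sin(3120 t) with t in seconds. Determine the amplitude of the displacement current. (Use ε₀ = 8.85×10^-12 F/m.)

1.88×10^-6 A

C = ε₀A/d = (8.85×10^-12)(0.0171)/(3.49×10^-3) = 4.336×10^-11 F; ω = 3120 rad/s.
I_d = C dV/dt, so |I_d|_max = C V₀ ω = (4.336×10^-11)(13.9)(3120) = 1.88×10^-6 A.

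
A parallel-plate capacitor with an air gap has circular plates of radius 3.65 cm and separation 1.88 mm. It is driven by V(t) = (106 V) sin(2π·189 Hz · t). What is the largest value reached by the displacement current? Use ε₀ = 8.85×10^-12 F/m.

2.48×10^-6 A

(dE/dt)_max = V₀ω/d = 6.698×10^7 V/(m·s); ω = 2πf = 1188 rad/s.
I_d,max = ε₀ A (dE/dt)_max = (8.85×10^-12)(4.185×10^-3)(6.698×10^7) = 2.48×10^-6 A.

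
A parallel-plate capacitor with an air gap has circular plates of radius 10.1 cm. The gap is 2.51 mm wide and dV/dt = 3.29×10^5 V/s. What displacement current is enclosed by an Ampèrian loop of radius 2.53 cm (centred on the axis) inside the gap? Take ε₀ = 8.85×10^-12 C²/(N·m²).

I_d = C dV/dt with C = ε₀πR²/d = 1.130×10^-10 F, so I_d = (1.130×10^-10)(3.29×10^5) = 3.718×10^-5 A.
Since J_d is uniform, the enclosed fraction is (r/R)² = 0.06275, giving I_d,enc = 2.33×10^-6 A.

2.33×10^-6 A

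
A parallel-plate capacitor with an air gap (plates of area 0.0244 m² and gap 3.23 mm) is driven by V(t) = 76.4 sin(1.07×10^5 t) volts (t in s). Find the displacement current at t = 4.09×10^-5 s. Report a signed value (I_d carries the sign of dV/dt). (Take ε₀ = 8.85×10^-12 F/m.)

-1.80×10^-4 A

C = ε₀A/d = (8.85×10^-12)(0.0244)/(3.23×10^-3) = 6.685×10^-11 F. dV/dt = V₀ω·cos(ωt); at ωt = 4.3763 rad this factor is -0.3298.
I_d = C dV/dt = (6.685×10^-11)(76.4)(1.07×10^5)(-0.3298) = -1.80×10^-4 A.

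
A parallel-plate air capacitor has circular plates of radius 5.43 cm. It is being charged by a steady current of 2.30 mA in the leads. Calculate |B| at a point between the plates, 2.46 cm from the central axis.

3.84×10^-9 T

By continuity the displacement current in the gap matches the conduction current: I_d = 2.30×10^-3 A.
For r < R the Ampère–Maxwell law gives B(2πr) = μ₀ I_d (r²/R²), so B = μ₀ I_d r/(2πR²) = (4π×10^-7)(2.30×10^-3)(0.0246)/(2π·0.0543²) = 3.84×10^-9 T.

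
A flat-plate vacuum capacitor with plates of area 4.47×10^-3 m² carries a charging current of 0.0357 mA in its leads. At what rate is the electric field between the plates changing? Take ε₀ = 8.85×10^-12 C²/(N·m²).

9.02×10^8 V/(m·s)

By continuity, I_d in the gap equals the 0.0357 mA flowing in the wire.
Since I_d = ε₀ A dE/dt, dE/dt = I_d/(ε₀A) = (3.57×10^-5)/((8.85×10^-12)(4.47×10^-3)) = 9.02×10^8 V/(m·s).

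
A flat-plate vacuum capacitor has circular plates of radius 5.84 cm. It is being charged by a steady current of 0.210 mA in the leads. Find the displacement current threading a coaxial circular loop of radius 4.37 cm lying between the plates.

1.18×10^-4 A

Between the plates the displacement current equals the wire current: I_d = 0.210 mA = 2.10×10^-4 A.
The field is uniform, so I_d,enc = I_d (r/R)² = (2.10×10^-4)(4.37/5.84)² = 1.18×10^-4 A.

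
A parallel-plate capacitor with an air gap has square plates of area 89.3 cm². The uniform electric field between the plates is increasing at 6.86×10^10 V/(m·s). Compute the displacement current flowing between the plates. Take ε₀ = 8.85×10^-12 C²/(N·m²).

5.42×10^-3 A

The displacement current is ε₀ times dΦ_E/dt = ε₀ A dE/dt = (8.85×10^-12)(8.93×10^-3)(6.86×10^10) = 5.42×10^-3 A.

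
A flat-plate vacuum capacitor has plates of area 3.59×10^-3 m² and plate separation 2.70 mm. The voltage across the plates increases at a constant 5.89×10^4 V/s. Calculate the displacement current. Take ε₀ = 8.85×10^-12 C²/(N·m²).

The displacement current equals the charging current C dV/dt. With C = ε₀A/d = (8.85×10^-12)(3.59×10^-3)/(2.70×10^-3) = 1.177×10^-11 F, I_d = (1.177×10^-11)(5.89×10^4) = 6.93×10^-7 A.

6.93×10^-7 A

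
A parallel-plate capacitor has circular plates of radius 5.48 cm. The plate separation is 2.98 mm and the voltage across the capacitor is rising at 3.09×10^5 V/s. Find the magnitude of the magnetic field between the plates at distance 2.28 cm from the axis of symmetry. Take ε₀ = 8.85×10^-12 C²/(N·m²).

1.31×10^-11 T

With E = V/d, dE/dt = 1.037×10^8 V/(m·s) and πR² = 9.434×10^-3 m², giving I_d = ε₀ πR² dE/dt = 8.658×10^-6 A.
∮B·dl = μ₀ I_d,enc with I_d,enc = I_d r²/R² = 1.499×10^-6 A; so B = μ₀ I_d,enc/(2πr) = 1.31×10^-11 T.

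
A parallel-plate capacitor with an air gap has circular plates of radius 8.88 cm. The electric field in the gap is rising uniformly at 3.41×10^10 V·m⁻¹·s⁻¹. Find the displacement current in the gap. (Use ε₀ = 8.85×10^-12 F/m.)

7.48×10^-3 A

With a uniform field, Φ_E = EA, so I_d = ε₀ A dE/dt = 7.48×10^-3 A.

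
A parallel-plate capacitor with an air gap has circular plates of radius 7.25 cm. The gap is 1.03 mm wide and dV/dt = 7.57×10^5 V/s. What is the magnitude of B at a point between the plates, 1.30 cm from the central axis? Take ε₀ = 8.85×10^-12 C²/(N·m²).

5.31×10^-11 T

With E = V/d, dE/dt = 7.350×10^8 V/(m·s) and πR² = 0.01651 m², giving I_d = ε₀ πR² dE/dt = 1.074×10^-4 A.
∮B·dl = μ₀ I_d,enc with I_d,enc = I_d r²/R² = 3.453×10^-6 A; so B = μ₀ I_d,enc/(2πr) = 5.31×10^-11 T.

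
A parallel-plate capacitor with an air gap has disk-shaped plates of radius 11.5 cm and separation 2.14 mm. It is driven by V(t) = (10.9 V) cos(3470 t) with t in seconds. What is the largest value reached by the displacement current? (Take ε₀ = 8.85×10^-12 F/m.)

(dE/dt)_max = V₀ω/d = 1.767×10^7 V/(m·s); ω = 3470 rad/s.
I_d,max = ε₀ A (dE/dt)_max = (8.85×10^-12)(0.04155)(1.767×10^7) = 6.50×10^-6 A.

6.50×10^-6 A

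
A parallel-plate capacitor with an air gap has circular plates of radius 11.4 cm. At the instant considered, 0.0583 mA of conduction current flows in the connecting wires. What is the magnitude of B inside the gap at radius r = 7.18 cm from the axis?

6.44×10^-11 T

No conduction current crosses the gap, so I_d there equals the 5.83×10^-5 A in the leads.
∮B·dl = μ₀ I_d,enc with I_d,enc = I_d r²/R² = 2.313×10^-5 A; so B = μ₀ I_d,enc/(2πr) = 6.44×10^-11 T.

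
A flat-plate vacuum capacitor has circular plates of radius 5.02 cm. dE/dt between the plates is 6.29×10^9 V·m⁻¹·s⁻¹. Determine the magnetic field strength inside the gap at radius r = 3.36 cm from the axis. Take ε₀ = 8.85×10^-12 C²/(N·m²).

1.18×10^-9 T

Total displacement current: I_d = ε₀(πR²)(dE/dt) = (8.85×10^-12)(7.917×10^-3)(6.29×10^9) = 4.407×10^-4 A.
An Ampèrian loop of radius r encloses a fraction (r/R)² of I_d. Then B·2πr = μ₀ I_d (r/R)², giving B = μ₀ I_d r/(2πR²) = 1.18×10^-9 T.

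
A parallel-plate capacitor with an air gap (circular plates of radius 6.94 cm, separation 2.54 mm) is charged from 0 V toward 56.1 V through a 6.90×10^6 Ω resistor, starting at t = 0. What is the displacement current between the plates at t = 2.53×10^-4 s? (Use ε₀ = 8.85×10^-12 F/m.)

C = ε₀A/d = (8.85×10^-12)(0.01513)/(2.54×10^-3) = 5.272×10^-11 F, so τ = RC = 3.638×10^-4 s.
The conduction current is I(t) = (V₀/R) e^(−t/τ), and the displacement current between the plates equals it.
t/τ = 0.6954; I_d = (56.1/6.90×10^6) · e^(−0.6954) = (8.130×10^-6)(0.4989) = 4.06×10^-6 A.

4.06×10^-6 A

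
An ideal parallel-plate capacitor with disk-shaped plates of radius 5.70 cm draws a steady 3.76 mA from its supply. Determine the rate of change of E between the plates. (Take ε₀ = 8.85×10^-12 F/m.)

4.16×10^10 V/(m·s)

The displacement current between the plates equals the conduction current, I_d = 3.76 mA.
Since I_d = ε₀ A dE/dt, dE/dt = I_d/(ε₀A) = (3.76×10^-3)/((8.85×10^-12)(0.01021)) = 4.16×10^10 V/(m·s).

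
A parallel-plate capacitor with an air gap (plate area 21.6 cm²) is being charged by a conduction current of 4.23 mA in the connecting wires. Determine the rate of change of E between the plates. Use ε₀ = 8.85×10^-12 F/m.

2.21×10^11 V/(m·s)

The displacement current between the plates equals the conduction current, I_d = 4.23 mA.
Then dE/dt = I_d/(ε₀A) = 2.21×10^11 V/(m·s).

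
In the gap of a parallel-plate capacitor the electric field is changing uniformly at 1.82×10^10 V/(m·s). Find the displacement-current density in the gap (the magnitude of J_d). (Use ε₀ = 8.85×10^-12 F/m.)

J_d = ε₀ ∂E/∂t, so J_d = 0.161 A/m².

0.161 A/m²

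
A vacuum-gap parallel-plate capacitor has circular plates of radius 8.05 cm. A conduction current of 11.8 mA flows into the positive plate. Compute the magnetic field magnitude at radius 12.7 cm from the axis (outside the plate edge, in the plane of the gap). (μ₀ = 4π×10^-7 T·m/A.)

1.86×10^-8 T

By continuity the displacement current in the gap matches the conduction current: I_d = 0.0118 A.
Outside the plates the loop encloses all of I_d, so B·2πr = μ₀ I_d and B = 1.86×10^-8 T.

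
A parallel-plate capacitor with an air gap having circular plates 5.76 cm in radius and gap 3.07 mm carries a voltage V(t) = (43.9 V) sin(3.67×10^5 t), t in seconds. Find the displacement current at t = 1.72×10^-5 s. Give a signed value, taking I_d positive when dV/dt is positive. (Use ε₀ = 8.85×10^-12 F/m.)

dE/dt = (V₀ω/d)·cos(ωt) with ωt = 6.3124 rad: (43.9)(3.67×10^5)(0.9996)/(3.07×10^-3) = 5.246×10^9 V/(m·s).
I_d = ε₀ A dE/dt = (8.85×10^-12)(0.01042)(5.246×10^9) = 4.84×10^-4 A.

4.84×10^-4 A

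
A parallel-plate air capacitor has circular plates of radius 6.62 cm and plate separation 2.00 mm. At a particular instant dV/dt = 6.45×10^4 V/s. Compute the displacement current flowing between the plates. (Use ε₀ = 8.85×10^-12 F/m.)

The field between the plates is E = V/d, so dE/dt = (6.45×10^4)/(2.00×10^-3 m) = 3.225×10^7 V/(m·s).
I_d = ε₀ A (dE/dt) = (8.85×10^-12)(0.01377)(3.225×10^7) = 3.93×10^-6 A.

3.93×10^-6 A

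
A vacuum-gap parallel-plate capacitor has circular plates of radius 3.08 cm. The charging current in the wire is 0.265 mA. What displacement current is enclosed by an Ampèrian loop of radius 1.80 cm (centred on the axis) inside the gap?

9.05×10^-5 A

No conduction current crosses the gap, so I_d there equals the 2.65×10^-4 A in the leads.
Through an area πr² the displacement current is I_d·(πr²/πR²) = I_d (r/R)² = 9.05×10^-5 A.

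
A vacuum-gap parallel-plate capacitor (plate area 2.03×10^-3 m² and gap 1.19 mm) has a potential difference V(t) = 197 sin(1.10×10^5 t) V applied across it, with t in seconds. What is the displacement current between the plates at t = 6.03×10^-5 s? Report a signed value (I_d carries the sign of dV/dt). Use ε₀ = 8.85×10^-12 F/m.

3.07×10^-4 A

dV/dt = (197)(1.10×10^5)·cos(6.633) = 2.036×10^7 V/s.
I_d = C dV/dt with C = ε₀A/d = (8.85×10^-12)(2.03×10^-3)/(1.19×10^-3) = 1.510×10^-11 F, so I_d = (1.510×10^-11)(2.036×10^7) = 3.07×10^-4 A.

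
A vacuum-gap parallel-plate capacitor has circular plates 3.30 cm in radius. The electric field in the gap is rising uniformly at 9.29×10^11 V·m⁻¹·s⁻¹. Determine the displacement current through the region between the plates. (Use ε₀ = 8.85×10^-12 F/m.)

0.0281 A

With a uniform field, Φ_E = EA, so I_d = ε₀ A dE/dt = 0.0281 A.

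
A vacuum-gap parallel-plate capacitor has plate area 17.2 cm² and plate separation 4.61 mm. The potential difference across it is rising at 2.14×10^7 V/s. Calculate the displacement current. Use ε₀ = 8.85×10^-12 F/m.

7.07×10^-5 A

The displacement current equals the charging current C dV/dt. With C = ε₀A/d = (8.85×10^-12)(1.72×10^-3)/(4.61×10^-3) = 3.302×10^-12 F, I_d = (3.302×10^-12)(2.14×10^7) = 7.07×10^-5 A.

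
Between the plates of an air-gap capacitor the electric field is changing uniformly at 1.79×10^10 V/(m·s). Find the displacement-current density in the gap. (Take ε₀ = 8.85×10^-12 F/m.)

0.158 A/m²

The displacement-current density is ε₀ ∂E/∂t = (8.85×10^-12)(1.79×10^10) = 0.158 A/m².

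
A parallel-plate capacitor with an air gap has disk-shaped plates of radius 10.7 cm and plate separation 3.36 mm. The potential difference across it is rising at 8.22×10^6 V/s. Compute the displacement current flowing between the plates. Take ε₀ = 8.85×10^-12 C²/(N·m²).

7.79×10^-4 A

The displacement current equals the charging current C dV/dt. With C = ε₀A/d = (8.85×10^-12)(0.03597)/(3.36×10^-3) = 9.474×10^-11 F, I_d = (9.474×10^-11)(8.22×10^6) = 7.79×10^-4 A.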